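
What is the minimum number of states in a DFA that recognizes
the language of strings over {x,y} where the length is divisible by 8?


States track (length) mod 8.
Need 8 states: one per remainder 0..7; accept = remainder 0.

8


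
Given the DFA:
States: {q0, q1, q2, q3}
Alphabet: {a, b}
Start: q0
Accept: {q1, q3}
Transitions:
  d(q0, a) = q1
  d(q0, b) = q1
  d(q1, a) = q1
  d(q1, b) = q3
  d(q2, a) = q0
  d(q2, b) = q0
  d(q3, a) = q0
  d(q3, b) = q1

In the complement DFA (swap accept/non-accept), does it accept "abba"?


Trace: q0 -> q1 -> q3 -> q1 -> q1
Final: q1
Original accept: {q1, q3}
Complement: q1 is in original accept

No, complement rejects (original accepts)


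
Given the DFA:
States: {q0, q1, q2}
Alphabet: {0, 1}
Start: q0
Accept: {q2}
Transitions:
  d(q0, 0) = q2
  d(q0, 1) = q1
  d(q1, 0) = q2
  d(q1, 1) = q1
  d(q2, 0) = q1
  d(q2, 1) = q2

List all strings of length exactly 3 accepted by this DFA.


All strings of length 3: 8 total
Accepted: 4

"000", "011", "101", "110"


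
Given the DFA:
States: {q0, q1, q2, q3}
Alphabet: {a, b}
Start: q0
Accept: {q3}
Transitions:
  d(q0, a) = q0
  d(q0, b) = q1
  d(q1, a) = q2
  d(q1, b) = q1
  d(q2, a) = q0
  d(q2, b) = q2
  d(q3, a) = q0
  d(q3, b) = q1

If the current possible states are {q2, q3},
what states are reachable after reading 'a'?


Apply transition on 'a' from each current state:
  d(q2, a) = q0
  d(q3, a) = q0

{q0}


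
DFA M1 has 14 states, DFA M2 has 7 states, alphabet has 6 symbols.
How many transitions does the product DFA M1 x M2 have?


Product DFA has 14 * 7 = 98 states.
Each has 6 transitions: 98 * 6 = 588

588


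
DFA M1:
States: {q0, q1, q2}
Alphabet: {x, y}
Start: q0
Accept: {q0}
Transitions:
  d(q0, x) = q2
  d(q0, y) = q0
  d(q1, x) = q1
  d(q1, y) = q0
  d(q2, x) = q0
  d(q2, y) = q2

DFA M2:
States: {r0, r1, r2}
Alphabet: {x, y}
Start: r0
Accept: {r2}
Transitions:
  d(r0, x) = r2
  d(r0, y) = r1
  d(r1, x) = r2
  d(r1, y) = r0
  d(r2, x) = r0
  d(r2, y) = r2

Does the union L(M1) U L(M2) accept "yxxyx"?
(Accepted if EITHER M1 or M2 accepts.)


M1: final=q2 accepted=False
M2: final=r2 accepted=True

Yes, union accepts


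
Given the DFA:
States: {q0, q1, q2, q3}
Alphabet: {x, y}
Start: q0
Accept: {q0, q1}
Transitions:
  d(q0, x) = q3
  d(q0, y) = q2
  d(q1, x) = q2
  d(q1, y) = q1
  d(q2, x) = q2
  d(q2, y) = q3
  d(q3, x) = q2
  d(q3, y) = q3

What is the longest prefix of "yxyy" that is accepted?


Run the DFA, marking each prefix where the state is accepting:
  "" -> q0 [accept]
  "y" -> q2 [reject]
  "yx" -> q2 [reject]
  "yxy" -> q3 [reject]
  "yxyy" -> q3 [reject]

""


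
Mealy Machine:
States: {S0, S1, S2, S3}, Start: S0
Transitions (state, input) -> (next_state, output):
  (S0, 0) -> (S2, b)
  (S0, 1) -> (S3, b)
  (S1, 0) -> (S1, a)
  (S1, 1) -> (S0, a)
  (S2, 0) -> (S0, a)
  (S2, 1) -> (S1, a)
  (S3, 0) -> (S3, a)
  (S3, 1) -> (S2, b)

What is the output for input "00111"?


Step-by-step:
  (S0, 0) -> (S2, b)
  (S2, 0) -> (S0, a)
  (S0, 1) -> (S3, b)
  (S3, 1) -> (S2, b)
  (S2, 1) -> (S1, a)

"babba"


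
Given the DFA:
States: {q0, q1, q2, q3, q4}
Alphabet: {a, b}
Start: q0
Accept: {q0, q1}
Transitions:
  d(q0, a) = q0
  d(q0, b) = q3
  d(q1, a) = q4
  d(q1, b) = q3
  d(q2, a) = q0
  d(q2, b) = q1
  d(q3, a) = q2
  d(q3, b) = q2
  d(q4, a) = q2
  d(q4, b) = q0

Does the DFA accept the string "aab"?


Trace: q0 -> q0 -> q0 -> q3
Final state: q3
Accept states: {q0, q1}

No, rejected (final state q3 is not an accept state)


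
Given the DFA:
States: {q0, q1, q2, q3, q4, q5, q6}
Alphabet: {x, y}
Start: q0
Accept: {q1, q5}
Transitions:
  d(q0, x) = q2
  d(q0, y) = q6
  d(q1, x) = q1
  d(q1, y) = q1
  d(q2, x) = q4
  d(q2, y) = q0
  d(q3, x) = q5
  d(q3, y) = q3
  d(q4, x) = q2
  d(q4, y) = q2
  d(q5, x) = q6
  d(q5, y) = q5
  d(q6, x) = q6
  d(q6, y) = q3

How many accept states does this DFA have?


Accept states listed: {q1, q5}
Counting: q1(1) q5(2)

2


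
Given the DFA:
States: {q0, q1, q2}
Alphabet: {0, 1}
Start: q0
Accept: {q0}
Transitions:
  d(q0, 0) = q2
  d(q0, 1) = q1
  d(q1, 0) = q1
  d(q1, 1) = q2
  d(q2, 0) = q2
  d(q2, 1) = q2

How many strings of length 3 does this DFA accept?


Enumerating all length-3 strings:
  "000" -> q2 [reject]
  "001" -> q2 [reject]
  "010" -> q2 [reject]
  "011" -> q2 [reject]
  "100" -> q1 [reject]
  "101" -> q2 [reject]
  "110" -> q2 [reject]
  "111" -> q2 [reject]

0 out of 8


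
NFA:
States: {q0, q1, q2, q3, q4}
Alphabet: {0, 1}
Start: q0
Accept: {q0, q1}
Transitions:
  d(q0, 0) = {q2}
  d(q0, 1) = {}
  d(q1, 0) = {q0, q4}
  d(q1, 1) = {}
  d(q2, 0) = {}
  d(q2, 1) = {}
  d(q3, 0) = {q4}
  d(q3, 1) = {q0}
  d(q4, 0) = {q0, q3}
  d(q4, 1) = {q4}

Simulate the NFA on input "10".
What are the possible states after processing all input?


Start: {q0}
  --1--> {}
  --0--> {}

{} (empty set, no valid transitions)


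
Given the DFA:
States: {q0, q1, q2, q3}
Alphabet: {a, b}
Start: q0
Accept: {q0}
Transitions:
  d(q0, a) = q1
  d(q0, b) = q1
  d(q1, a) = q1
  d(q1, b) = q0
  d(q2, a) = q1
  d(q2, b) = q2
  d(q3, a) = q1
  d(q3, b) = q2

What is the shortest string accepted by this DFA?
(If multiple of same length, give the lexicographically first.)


BFS by string length (lex-first path to each state shown):
  len 0: q0<-""
Found accept state at length 0.

"" (empty string)


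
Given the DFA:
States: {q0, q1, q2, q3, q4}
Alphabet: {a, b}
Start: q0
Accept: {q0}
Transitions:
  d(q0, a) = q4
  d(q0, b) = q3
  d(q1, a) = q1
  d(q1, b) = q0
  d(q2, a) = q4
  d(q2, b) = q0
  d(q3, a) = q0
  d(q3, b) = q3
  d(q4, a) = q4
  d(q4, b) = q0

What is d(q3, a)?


Looking up transition d(q3, a)

q0


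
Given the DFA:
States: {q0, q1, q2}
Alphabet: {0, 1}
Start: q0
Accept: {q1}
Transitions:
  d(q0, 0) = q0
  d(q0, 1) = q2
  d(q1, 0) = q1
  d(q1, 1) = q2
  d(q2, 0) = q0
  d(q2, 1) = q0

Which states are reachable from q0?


BFS from q0:
  layer 0: {q0}
  layer 1: {q2}

{q0, q2}


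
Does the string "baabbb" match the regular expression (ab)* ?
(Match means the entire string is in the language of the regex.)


|string| = 6; first = 'b'; last = 'b'

No, "baabbb" does not match (ab)*


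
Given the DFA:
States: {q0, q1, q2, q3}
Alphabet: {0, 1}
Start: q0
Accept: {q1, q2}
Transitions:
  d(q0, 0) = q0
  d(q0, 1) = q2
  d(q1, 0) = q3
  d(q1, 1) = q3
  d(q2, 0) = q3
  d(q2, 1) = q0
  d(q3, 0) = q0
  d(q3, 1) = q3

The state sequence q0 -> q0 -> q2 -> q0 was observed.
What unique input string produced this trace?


Trace back each transition to find the symbol:
  q0 --[0]--> q0
  q0 --[1]--> q2
  q2 --[1]--> q0

"011"


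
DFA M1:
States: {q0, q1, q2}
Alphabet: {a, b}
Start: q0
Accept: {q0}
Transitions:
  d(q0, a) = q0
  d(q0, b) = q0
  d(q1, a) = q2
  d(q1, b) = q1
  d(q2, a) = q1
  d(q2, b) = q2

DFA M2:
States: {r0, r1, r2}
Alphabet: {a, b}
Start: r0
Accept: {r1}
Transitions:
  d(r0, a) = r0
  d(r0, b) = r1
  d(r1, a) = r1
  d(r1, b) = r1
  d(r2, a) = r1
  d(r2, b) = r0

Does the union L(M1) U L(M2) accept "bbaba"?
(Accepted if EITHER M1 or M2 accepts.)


M1: final=q0 accepted=True
M2: final=r1 accepted=True

Yes, union accepts


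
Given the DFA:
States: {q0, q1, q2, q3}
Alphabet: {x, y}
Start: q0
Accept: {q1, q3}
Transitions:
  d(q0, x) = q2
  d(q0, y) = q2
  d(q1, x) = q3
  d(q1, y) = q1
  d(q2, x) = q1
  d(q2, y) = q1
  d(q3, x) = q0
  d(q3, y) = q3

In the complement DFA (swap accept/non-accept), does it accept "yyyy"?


Trace: q0 -> q2 -> q1 -> q1 -> q1
Final: q1
Original accept: {q1, q3}
Complement: q1 is in original accept

No, complement rejects (original accepts)


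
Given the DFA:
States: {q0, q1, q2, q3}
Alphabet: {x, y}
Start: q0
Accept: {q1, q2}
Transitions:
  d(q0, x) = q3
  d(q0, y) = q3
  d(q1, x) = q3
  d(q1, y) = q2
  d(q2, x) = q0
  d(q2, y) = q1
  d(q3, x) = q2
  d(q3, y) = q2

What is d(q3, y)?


Looking up transition d(q3, y)

q2


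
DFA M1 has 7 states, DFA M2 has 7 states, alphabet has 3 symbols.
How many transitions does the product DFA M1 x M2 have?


Product DFA has 7 * 7 = 49 states.
Each has 3 transitions: 49 * 3 = 147

147


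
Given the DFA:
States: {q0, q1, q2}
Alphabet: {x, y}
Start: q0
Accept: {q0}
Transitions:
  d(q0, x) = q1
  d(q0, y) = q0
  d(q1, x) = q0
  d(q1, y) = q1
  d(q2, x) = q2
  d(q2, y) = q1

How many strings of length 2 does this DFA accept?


Enumerating all length-2 strings:
  "xx" -> q0 [accept]
  "xy" -> q1 [reject]
  "yx" -> q1 [reject]
  "yy" -> q0 [accept]

2 out of 4


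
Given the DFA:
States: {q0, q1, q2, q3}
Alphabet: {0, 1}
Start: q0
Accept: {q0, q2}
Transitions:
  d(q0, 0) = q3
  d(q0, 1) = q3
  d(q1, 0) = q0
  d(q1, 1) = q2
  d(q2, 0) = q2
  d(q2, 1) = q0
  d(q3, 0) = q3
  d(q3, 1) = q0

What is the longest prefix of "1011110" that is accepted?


Run the DFA, marking each prefix where the state is accepting:
  "" -> q0 [accept]
  "1" -> q3 [reject]
  "10" -> q3 [reject]
  "101" -> q0 [accept]
  "1011" -> q3 [reject]
  "10111" -> q0 [accept]
  "101111" -> q3 [reject]
  "1011110" -> q3 [reject]

"10111"


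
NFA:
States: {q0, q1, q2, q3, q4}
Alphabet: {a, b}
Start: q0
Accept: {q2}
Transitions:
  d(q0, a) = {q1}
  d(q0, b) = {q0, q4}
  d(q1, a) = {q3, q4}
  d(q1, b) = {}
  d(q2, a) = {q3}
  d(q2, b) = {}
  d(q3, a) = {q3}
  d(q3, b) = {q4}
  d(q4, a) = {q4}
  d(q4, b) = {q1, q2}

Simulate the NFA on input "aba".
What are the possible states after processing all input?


Start: {q0}
  --a--> {q1}
  --b--> {}
  --a--> {}

{} (empty set, no valid transitions)


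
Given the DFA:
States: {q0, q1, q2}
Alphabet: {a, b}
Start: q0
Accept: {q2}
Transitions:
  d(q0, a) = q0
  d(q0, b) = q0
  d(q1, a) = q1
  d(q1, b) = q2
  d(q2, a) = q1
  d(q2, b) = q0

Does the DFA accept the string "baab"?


Trace: q0 -> q0 -> q0 -> q0 -> q0
Final state: q0
Accept states: {q2}

No, rejected (final state q0 is not an accept state)


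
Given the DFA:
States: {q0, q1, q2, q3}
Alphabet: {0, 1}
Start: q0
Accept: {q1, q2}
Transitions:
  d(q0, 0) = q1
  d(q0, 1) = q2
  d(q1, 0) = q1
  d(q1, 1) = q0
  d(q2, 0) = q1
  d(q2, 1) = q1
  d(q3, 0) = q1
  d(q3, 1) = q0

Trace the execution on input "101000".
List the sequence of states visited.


Input: 101000
d(q0, 1) = q2
d(q2, 0) = q1
d(q1, 1) = q0
d(q0, 0) = q1
d(q1, 0) = q1
d(q1, 0) = q1


q0 -> q2 -> q1 -> q0 -> q1 -> q1 -> q1


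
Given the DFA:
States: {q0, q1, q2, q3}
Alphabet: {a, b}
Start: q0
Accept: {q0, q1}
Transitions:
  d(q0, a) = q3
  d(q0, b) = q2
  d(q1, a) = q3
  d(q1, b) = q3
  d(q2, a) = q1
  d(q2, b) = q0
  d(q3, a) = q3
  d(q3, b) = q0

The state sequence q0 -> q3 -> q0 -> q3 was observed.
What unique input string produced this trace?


Trace back each transition to find the symbol:
  q0 --[a]--> q3
  q3 --[b]--> q0
  q0 --[a]--> q3

"aba"


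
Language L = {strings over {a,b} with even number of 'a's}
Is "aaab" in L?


count('a') = 3; 3 mod 2 = 1

No, "aaab" is not in L


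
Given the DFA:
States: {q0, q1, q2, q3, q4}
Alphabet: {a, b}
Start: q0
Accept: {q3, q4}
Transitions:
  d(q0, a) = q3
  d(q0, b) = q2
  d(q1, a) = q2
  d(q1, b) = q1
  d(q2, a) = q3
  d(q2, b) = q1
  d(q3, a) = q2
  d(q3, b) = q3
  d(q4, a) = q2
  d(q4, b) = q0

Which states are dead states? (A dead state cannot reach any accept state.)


Forward reachability from each state:
  q0 -> reaches accept state q3 (live)
  q1 -> reaches accept state q3 (live)
  q2 -> reaches accept state q3 (live)
  q3 -> reaches accept state q3 (live)
  q4 -> reaches accept state q3 (live)

None (all states can reach an accept state)


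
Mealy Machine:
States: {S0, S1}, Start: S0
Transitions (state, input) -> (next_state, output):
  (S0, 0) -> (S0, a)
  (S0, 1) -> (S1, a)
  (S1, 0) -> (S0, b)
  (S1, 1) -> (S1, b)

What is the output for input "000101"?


Step-by-step:
  (S0, 0) -> (S0, a)
  (S0, 0) -> (S0, a)
  (S0, 0) -> (S0, a)
  (S0, 1) -> (S1, a)
  (S1, 0) -> (S0, b)
  (S0, 1) -> (S1, a)

"aaaaba"


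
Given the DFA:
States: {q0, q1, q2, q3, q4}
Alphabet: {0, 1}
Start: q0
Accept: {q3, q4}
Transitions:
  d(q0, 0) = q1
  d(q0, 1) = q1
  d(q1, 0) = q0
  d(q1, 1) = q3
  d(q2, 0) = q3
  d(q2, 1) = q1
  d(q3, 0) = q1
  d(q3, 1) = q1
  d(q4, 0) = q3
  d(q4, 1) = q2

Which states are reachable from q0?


BFS from q0:
  layer 0: {q0}
  layer 1: {q1}
  layer 2: {q3}

{q0, q1, q3}


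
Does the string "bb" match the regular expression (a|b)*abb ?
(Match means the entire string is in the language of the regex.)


|string| = 2; first = 'b'; last = 'b'

No, "bb" does not match (a|b)*abb


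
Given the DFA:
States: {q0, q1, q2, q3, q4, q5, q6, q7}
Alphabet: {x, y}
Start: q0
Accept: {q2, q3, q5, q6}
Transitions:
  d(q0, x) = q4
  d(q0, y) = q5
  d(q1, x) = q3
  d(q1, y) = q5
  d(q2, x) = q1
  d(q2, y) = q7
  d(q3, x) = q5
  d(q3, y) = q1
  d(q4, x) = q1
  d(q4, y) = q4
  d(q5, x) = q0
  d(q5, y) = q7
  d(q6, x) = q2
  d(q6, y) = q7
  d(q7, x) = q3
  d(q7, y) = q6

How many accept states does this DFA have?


Accept states listed: {q2, q3, q5, q6}
Counting: q2(1) q3(2) q5(3) q6(4)

4


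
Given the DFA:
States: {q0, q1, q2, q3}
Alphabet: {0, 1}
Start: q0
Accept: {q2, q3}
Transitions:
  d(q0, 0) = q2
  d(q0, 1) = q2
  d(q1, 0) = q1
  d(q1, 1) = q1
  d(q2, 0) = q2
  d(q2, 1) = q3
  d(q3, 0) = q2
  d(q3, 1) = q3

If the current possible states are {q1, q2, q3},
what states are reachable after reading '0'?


Apply transition on '0' from each current state:
  d(q1, 0) = q1
  d(q2, 0) = q2
  d(q3, 0) = q2

{q1, q2}


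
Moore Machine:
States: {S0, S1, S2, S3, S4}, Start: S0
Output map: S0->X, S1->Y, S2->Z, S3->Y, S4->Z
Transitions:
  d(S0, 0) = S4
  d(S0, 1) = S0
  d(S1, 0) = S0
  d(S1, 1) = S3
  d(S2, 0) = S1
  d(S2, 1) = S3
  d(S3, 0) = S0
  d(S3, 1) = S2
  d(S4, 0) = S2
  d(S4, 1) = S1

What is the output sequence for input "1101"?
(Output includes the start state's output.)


Start: S0 (output X)
  --1--> S0 (output X)
  --1--> S0 (output X)
  --0--> S4 (output Z)
  --1--> S1 (output Y)

"XXXZY"


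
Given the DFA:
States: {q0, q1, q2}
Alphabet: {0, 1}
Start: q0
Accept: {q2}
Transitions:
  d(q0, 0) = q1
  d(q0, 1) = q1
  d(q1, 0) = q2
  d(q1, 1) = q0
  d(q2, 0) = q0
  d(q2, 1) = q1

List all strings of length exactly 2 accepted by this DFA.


All strings of length 2: 4 total
Accepted: 2

"00", "10"


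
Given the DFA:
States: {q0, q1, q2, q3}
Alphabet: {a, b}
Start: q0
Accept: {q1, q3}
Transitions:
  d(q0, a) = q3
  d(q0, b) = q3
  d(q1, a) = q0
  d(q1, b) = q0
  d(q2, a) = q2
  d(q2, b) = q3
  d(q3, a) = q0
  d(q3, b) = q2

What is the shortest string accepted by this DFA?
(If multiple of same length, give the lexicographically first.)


BFS by string length (lex-first path to each state shown):
  len 0: q0<-""
  len 1: q3<-"a"
Found accept state at length 1.

"a"


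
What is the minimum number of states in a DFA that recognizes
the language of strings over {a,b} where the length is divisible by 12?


States track (length) mod 12.
Need 12 states: one per remainder 0..11; accept = remainder 0.

12


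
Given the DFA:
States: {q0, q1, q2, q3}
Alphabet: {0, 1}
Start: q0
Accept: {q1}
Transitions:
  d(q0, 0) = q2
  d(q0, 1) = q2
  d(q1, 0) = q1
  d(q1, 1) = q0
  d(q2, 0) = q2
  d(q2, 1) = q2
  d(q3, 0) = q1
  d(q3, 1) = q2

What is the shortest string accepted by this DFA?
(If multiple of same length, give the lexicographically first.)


BFS by string length (lex-first path to each state shown):
  len 0: q0<-""
  len 1: q2<-"0"
  len 2: q2<-"00"
  len 3: q2<-"000"
  len 4: q2<-"0000"
  len 5: q2<-"00000"
  len 6: q2<-"000000"
  len 7: q2<-"0000000"
  len 8: q2<-"00000000"

No string accepted (empty language)


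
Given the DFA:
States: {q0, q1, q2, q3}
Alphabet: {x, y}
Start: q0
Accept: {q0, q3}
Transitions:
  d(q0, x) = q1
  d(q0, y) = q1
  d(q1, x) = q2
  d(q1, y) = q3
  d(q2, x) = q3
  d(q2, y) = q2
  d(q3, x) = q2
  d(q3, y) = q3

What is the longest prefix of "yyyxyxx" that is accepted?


Run the DFA, marking each prefix where the state is accepting:
  "" -> q0 [accept]
  "y" -> q1 [reject]
  "yy" -> q3 [accept]
  "yyy" -> q3 [accept]
  "yyyx" -> q2 [reject]
  "yyyxy" -> q2 [reject]
  "yyyxyx" -> q3 [accept]
  "yyyxyxx" -> q2 [reject]

"yyyxyx"


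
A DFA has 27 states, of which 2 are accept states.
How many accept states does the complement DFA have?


Complement swaps accept and non-accept states.
27 - 2 = 25

25


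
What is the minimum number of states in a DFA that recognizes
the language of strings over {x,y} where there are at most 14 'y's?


States: count = 0, 1, ..., 14 (all accepting; 15 states), plus a dead state for count > 14.
Total: 15 + 1 = 16.

16


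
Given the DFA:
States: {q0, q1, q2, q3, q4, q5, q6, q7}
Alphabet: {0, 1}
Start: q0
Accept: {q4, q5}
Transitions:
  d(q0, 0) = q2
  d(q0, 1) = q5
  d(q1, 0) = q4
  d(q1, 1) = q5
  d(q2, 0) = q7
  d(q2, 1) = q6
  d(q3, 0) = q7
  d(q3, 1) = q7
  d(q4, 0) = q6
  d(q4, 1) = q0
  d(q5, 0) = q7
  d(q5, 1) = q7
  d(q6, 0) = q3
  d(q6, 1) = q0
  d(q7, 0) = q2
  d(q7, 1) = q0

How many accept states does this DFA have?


Accept states listed: {q4, q5}
Counting: q4(1) q5(2)

2


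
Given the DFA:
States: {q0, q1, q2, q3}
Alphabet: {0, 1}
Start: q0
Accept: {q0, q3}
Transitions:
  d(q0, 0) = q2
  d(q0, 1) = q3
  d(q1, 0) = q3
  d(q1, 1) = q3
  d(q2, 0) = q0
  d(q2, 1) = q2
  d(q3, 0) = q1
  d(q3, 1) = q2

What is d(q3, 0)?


Looking up transition d(q3, 0)

q1


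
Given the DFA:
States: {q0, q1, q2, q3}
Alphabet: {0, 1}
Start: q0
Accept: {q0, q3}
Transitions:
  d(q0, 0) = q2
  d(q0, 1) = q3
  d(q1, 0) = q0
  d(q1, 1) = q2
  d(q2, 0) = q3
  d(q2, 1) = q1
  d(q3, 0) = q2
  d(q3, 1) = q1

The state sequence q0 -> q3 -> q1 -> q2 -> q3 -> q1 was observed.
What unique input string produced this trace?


Trace back each transition to find the symbol:
  q0 --[1]--> q3
  q3 --[1]--> q1
  q1 --[1]--> q2
  q2 --[0]--> q3
  q3 --[1]--> q1

"11101"


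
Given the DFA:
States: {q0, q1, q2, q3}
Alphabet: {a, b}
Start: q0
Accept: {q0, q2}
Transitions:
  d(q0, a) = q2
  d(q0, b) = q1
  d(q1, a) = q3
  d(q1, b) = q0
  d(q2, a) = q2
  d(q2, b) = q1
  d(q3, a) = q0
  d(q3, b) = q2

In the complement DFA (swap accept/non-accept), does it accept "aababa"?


Trace: q0 -> q2 -> q2 -> q1 -> q3 -> q2 -> q2
Final: q2
Original accept: {q0, q2}
Complement: q2 is in original accept

No, complement rejects (original accepts)


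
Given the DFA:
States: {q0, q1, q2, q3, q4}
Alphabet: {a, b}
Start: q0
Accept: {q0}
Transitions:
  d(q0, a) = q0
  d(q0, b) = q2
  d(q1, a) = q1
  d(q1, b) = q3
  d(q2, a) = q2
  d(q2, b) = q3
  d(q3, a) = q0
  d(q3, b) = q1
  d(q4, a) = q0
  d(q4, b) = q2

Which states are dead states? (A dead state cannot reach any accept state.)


Forward reachability from each state:
  q0 -> reaches accept state q0 (live)
  q1 -> reaches accept state q0 (live)
  q2 -> reaches accept state q0 (live)
  q3 -> reaches accept state q0 (live)
  q4 -> reaches accept state q0 (live)

None (all states can reach an accept state)


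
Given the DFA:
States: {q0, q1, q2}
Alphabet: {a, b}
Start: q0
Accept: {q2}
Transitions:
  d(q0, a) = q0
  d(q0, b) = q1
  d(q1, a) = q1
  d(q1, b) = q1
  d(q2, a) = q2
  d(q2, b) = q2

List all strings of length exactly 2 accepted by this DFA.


All strings of length 2: 4 total
Accepted: 0

None


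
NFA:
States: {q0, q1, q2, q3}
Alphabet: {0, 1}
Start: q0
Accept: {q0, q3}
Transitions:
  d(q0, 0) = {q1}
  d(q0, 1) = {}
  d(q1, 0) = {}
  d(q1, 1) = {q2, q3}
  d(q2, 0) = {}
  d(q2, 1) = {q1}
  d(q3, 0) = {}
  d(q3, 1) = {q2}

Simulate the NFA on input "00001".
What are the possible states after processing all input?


Start: {q0}
  --0--> {q1}
  --0--> {}
  --0--> {}
  --0--> {}
  --1--> {}

{} (empty set, no valid transitions)


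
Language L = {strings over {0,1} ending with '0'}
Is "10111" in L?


last symbol = '1'

No, "10111" is not in L


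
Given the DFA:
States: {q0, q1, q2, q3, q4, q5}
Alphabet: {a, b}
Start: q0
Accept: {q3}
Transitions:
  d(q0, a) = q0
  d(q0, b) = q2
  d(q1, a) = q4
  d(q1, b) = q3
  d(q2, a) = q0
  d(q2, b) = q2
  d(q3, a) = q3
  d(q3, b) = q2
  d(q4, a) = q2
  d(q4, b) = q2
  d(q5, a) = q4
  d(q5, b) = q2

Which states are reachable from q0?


BFS from q0:
  layer 0: {q0}
  layer 1: {q2}

{q0, q2}


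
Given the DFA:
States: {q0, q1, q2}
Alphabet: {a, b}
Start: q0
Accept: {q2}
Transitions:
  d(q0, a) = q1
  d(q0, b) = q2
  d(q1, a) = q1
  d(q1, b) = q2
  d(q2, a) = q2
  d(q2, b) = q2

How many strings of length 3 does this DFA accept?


Enumerating all length-3 strings:
  "aaa" -> q1 [reject]
  "aab" -> q2 [accept]
  "aba" -> q2 [accept]
  "abb" -> q2 [accept]
  "baa" -> q2 [accept]
  "bab" -> q2 [accept]
  "bba" -> q2 [accept]
  "bbb" -> q2 [accept]

7 out of 8


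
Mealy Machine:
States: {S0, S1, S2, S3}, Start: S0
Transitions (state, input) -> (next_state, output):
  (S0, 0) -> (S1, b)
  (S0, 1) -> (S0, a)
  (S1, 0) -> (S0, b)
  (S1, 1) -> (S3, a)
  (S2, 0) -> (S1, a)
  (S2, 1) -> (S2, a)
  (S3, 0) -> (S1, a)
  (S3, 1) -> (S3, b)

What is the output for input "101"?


Step-by-step:
  (S0, 1) -> (S0, a)
  (S0, 0) -> (S1, b)
  (S1, 1) -> (S3, a)

"aba"


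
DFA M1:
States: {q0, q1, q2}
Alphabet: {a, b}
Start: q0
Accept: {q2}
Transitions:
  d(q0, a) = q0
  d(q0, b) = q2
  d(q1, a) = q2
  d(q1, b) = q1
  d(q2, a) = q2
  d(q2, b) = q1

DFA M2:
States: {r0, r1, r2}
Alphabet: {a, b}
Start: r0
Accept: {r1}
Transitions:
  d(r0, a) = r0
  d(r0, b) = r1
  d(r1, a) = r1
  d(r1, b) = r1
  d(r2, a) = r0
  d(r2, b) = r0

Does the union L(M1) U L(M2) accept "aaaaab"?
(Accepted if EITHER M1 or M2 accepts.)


M1: final=q2 accepted=True
M2: final=r1 accepted=True

Yes, union accepts


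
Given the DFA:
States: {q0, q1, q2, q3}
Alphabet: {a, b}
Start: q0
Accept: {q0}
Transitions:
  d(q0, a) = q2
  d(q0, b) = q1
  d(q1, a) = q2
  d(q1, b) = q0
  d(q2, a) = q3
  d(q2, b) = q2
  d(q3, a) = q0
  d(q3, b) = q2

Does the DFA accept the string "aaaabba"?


Trace: q0 -> q2 -> q3 -> q0 -> q2 -> q2 -> q2 -> q3
Final state: q3
Accept states: {q0}

No, rejected (final state q3 is not an accept state)


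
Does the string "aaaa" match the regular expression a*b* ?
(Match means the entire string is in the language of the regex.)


|string| = 4; first = 'a'; last = 'a'

Yes, "aaaa" matches a*b*


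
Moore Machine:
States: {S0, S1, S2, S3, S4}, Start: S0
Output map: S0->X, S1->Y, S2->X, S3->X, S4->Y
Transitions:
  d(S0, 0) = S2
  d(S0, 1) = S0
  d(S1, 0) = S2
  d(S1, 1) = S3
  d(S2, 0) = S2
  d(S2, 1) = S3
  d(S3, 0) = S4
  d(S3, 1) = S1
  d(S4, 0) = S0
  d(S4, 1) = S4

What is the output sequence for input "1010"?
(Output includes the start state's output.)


Start: S0 (output X)
  --1--> S0 (output X)
  --0--> S2 (output X)
  --1--> S3 (output X)
  --0--> S4 (output Y)

"XXXXY"


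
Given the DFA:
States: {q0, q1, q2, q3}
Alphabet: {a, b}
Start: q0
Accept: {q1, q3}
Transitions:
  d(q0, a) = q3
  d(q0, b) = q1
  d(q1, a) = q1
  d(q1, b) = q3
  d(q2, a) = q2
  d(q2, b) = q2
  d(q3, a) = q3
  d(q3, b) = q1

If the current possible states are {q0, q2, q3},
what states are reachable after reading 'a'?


Apply transition on 'a' from each current state:
  d(q0, a) = q3
  d(q2, a) = q2
  d(q3, a) = q3

{q2, q3}


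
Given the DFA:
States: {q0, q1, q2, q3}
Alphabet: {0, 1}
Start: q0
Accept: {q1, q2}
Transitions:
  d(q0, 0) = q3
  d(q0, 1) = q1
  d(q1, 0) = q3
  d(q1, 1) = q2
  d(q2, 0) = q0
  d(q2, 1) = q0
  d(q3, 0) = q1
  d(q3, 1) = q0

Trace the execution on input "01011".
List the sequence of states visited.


Input: 01011
d(q0, 0) = q3
d(q3, 1) = q0
d(q0, 0) = q3
d(q3, 1) = q0
d(q0, 1) = q1


q0 -> q3 -> q0 -> q3 -> q0 -> q1


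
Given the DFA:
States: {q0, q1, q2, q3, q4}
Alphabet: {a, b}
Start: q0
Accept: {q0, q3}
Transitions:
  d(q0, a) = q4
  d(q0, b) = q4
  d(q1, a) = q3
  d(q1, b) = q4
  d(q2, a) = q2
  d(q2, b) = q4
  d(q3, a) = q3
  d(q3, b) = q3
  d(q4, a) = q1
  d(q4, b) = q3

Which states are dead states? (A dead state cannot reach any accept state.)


Forward reachability from each state:
  q0 -> reaches accept state q0 (live)
  q1 -> reaches accept state q3 (live)
  q2 -> reaches accept state q3 (live)
  q3 -> reaches accept state q3 (live)
  q4 -> reaches accept state q3 (live)

None (all states can reach an accept state)


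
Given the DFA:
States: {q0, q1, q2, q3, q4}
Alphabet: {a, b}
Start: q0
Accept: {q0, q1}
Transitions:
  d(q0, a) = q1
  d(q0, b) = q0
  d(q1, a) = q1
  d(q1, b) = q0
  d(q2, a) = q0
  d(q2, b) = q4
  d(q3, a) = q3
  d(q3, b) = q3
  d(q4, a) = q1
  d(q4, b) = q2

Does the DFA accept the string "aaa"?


Trace: q0 -> q1 -> q1 -> q1
Final state: q1
Accept states: {q0, q1}

Yes, accepted (final state q1 is an accept state)


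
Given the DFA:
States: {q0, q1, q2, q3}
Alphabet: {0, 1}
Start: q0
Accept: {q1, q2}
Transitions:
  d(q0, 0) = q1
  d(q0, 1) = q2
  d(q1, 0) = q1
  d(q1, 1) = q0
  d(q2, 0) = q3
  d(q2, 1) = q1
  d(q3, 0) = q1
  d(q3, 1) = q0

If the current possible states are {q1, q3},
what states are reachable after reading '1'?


Apply transition on '1' from each current state:
  d(q1, 1) = q0
  d(q3, 1) = q0

{q0}


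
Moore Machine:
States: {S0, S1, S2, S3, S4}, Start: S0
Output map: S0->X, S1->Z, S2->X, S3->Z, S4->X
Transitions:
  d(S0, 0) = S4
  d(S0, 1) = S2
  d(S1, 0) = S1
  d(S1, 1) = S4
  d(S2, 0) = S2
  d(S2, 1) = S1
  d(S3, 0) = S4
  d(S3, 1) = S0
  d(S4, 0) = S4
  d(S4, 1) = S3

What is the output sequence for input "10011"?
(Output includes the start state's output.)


Start: S0 (output X)
  --1--> S2 (output X)
  --0--> S2 (output X)
  --0--> S2 (output X)
  --1--> S1 (output Z)
  --1--> S4 (output X)

"XXXXZX"


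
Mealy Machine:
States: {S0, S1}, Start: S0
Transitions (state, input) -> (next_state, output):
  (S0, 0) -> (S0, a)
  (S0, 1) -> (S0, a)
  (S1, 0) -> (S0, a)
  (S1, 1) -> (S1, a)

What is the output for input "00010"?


Step-by-step:
  (S0, 0) -> (S0, a)
  (S0, 0) -> (S0, a)
  (S0, 0) -> (S0, a)
  (S0, 1) -> (S0, a)
  (S0, 0) -> (S0, a)

"aaaaa"


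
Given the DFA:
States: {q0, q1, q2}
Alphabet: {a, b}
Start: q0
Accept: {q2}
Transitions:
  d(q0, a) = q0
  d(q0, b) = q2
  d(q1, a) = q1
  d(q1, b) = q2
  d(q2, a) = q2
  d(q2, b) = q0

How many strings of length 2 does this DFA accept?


Enumerating all length-2 strings:
  "aa" -> q0 [reject]
  "ab" -> q2 [accept]
  "ba" -> q2 [accept]
  "bb" -> q0 [reject]

2 out of 4


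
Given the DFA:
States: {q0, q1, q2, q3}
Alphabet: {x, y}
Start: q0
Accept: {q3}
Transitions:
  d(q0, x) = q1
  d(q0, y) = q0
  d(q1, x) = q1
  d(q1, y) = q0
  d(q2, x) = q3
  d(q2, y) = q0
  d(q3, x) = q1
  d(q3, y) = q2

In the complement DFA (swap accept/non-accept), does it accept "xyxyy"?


Trace: q0 -> q1 -> q0 -> q1 -> q0 -> q0
Final: q0
Original accept: {q3}
Complement: q0 is not in original accept

Yes, complement accepts (original rejects)


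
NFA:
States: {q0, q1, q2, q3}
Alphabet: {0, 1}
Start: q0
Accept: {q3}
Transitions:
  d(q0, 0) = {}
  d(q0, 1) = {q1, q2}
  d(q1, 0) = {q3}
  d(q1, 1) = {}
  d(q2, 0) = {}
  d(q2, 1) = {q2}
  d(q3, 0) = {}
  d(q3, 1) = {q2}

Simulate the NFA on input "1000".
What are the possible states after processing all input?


Start: {q0}
  --1--> {q1, q2}
  --0--> {q3}
  --0--> {}
  --0--> {}

{} (empty set, no valid transitions)


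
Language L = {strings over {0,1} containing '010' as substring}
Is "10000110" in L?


'010' does not occur

No, "10000110" is not in L


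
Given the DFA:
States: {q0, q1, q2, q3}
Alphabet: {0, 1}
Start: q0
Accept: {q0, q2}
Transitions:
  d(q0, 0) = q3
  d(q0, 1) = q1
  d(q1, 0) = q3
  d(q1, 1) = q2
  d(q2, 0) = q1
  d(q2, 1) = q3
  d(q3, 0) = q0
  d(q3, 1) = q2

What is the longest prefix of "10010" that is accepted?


Run the DFA, marking each prefix where the state is accepting:
  "" -> q0 [accept]
  "1" -> q1 [reject]
  "10" -> q3 [reject]
  "100" -> q0 [accept]
  "1001" -> q1 [reject]
  "10010" -> q3 [reject]

"100"


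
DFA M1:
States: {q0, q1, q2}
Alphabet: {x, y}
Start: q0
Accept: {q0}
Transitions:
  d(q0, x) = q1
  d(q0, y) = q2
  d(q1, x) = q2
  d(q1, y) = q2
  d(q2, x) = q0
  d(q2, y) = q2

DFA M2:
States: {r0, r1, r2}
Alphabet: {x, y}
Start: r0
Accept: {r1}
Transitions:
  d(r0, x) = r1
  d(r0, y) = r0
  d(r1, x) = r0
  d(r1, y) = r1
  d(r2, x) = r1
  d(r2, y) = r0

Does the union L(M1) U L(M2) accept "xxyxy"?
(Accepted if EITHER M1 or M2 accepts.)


M1: final=q2 accepted=False
M2: final=r1 accepted=True

Yes, union accepts


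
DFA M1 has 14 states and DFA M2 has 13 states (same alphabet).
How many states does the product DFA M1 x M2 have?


Product construction pairs every M1 state with every M2 state.
14 * 13 = 182

182


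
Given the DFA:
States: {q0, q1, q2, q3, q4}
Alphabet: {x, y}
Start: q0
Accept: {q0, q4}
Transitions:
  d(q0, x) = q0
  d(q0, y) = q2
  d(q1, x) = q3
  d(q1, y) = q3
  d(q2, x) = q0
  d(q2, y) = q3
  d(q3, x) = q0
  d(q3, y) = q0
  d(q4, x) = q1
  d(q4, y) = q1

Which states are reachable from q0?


BFS from q0:
  layer 0: {q0}
  layer 1: {q2}
  layer 2: {q3}

{q0, q2, q3}


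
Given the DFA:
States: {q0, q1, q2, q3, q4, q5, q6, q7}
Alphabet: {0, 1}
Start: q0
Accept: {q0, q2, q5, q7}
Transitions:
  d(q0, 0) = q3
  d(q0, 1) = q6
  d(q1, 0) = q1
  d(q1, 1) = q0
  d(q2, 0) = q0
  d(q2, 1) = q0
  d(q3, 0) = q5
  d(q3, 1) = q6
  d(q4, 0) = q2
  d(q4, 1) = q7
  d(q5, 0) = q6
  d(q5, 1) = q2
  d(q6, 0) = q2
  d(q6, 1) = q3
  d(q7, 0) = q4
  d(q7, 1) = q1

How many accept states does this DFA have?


Accept states listed: {q0, q2, q5, q7}
Counting: q0(1) q2(2) q5(3) q7(4)

4


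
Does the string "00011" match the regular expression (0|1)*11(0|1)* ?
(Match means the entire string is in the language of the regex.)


|string| = 5; first = '0'; last = '1'

Yes, "00011" matches (0|1)*11(0|1)*


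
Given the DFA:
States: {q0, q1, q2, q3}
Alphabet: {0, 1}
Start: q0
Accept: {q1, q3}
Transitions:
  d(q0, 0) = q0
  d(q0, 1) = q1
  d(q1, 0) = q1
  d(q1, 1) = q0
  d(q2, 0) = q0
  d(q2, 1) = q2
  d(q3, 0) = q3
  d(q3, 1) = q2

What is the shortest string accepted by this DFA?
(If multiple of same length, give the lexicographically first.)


BFS by string length (lex-first path to each state shown):
  len 0: q0<-""
  len 1: q0<-"0", q1<-"1"
Found accept state at length 1.

"1"


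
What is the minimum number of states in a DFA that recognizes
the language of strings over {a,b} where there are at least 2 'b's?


States: count = 0, 1, ..., 1, and a final '>= 2' state.
Total: 2 + 1 = 3. Accept = '>= 2' state.

3


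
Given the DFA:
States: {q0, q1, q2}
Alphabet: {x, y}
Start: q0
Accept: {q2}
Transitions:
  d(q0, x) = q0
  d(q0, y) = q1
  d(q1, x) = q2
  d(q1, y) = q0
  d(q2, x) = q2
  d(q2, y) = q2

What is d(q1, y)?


Looking up transition d(q1, y)

q0


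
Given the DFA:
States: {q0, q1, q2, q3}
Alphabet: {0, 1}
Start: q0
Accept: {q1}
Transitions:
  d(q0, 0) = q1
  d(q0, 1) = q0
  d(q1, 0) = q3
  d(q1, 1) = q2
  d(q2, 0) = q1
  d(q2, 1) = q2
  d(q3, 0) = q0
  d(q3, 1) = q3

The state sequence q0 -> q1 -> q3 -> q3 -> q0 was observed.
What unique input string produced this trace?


Trace back each transition to find the symbol:
  q0 --[0]--> q1
  q1 --[0]--> q3
  q3 --[1]--> q3
  q3 --[0]--> q0

"0010"


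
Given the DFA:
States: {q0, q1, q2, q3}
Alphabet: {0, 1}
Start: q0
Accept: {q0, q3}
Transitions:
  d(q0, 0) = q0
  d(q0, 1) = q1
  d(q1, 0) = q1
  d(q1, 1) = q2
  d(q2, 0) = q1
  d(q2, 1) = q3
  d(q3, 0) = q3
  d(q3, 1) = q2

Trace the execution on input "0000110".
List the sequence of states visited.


Input: 0000110
d(q0, 0) = q0
d(q0, 0) = q0
d(q0, 0) = q0
d(q0, 0) = q0
d(q0, 1) = q1
d(q1, 1) = q2
d(q2, 0) = q1


q0 -> q0 -> q0 -> q0 -> q0 -> q1 -> q2 -> q1


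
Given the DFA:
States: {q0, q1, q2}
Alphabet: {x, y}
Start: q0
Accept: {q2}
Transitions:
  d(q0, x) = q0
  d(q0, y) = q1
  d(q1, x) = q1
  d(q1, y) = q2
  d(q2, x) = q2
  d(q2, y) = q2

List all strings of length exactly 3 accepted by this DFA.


All strings of length 3: 8 total
Accepted: 4

"xyy", "yxy", "yyx", "yyy"


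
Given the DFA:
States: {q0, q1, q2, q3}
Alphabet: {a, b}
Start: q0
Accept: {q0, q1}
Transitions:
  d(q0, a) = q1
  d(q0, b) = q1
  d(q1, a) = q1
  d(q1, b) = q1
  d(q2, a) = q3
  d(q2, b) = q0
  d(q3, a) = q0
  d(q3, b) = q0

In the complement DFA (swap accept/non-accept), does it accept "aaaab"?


Trace: q0 -> q1 -> q1 -> q1 -> q1 -> q1
Final: q1
Original accept: {q0, q1}
Complement: q1 is in original accept

No, complement rejects (original accepts)


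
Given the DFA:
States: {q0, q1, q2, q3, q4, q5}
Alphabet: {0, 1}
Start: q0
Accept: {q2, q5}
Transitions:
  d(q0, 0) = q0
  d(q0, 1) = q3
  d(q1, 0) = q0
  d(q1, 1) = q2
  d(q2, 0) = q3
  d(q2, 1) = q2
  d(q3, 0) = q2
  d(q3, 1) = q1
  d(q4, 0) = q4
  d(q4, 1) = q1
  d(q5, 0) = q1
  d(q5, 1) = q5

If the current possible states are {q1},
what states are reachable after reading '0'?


Apply transition on '0' from each current state:
  d(q1, 0) = q0

{q0}


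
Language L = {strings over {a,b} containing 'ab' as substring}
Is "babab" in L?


'ab' occurs at index 1

Yes, "babab" is in L


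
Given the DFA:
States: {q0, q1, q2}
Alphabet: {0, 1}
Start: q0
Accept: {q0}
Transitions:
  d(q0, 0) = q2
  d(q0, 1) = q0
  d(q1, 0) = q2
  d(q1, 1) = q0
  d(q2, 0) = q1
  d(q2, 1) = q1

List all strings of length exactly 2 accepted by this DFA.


All strings of length 2: 4 total
Accepted: 1

"11"


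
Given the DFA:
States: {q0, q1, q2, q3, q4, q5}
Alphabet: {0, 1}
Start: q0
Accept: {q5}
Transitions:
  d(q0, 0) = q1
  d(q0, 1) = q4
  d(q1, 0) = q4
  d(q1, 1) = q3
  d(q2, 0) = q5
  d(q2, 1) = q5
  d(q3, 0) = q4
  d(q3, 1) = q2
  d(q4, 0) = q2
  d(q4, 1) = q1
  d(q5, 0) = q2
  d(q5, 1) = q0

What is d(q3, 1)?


Looking up transition d(q3, 1)

q2


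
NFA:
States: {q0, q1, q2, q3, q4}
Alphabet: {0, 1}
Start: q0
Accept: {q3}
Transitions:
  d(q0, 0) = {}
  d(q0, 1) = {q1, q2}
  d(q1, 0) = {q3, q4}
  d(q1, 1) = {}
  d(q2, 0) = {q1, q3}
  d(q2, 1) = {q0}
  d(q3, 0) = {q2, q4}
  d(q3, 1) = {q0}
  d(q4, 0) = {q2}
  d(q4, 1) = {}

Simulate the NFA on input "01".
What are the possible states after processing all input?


Start: {q0}
  --0--> {}
  --1--> {}

{} (empty set, no valid transitions)


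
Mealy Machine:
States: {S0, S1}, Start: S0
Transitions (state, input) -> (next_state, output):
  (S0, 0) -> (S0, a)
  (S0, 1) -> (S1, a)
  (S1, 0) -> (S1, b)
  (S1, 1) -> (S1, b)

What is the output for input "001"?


Step-by-step:
  (S0, 0) -> (S0, a)
  (S0, 0) -> (S0, a)
  (S0, 1) -> (S1, a)

"aaa"


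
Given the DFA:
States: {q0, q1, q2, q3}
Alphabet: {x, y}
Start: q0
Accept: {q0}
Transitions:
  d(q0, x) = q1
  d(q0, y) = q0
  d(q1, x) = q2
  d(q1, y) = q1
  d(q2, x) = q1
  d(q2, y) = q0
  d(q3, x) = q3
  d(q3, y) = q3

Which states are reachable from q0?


BFS from q0:
  layer 0: {q0}
  layer 1: {q1}
  layer 2: {q2}

{q0, q1, q2}


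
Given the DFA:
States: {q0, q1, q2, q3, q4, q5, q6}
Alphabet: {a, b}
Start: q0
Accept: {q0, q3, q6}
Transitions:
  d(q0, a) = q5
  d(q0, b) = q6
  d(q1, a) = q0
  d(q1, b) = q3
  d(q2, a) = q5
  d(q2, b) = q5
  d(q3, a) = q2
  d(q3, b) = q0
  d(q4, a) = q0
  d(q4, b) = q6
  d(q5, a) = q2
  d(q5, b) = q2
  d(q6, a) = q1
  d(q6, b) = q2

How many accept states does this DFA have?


Accept states listed: {q0, q3, q6}
Counting: q0(1) q3(2) q6(3)

3


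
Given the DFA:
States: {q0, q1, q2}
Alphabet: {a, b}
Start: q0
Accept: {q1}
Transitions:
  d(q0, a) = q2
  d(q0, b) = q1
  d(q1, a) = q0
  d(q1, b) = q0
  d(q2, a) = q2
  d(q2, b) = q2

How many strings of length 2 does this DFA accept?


Enumerating all length-2 strings:
  "aa" -> q2 [reject]
  "ab" -> q2 [reject]
  "ba" -> q0 [reject]
  "bb" -> q0 [reject]

0 out of 4


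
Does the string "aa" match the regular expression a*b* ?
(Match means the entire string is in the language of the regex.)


|string| = 2; first = 'a'; last = 'a'

Yes, "aa" matches a*b*


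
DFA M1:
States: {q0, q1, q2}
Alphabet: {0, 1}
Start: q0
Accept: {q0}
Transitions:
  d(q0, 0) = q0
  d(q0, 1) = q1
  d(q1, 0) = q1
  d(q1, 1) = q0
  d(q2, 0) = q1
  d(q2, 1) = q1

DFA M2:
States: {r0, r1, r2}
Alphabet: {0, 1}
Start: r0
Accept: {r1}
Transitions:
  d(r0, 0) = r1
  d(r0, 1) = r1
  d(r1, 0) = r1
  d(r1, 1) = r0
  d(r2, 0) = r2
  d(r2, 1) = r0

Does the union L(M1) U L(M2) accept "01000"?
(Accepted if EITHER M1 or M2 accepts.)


M1: final=q1 accepted=False
M2: final=r1 accepted=True

Yes, union accepts


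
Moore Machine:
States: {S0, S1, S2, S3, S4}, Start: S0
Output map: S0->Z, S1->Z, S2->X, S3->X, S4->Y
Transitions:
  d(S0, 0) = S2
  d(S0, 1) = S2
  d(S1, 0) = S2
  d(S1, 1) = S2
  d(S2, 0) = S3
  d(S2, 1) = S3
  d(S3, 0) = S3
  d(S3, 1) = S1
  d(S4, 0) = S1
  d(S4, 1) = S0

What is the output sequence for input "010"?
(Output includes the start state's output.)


Start: S0 (output Z)
  --0--> S2 (output X)
  --1--> S3 (output X)
  --0--> S3 (output X)

"ZXXX"


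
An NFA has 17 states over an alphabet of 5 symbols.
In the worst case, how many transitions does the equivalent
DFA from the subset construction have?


Subset construction: one DFA state per subset of NFA states = 2^17 = 131072 states.
Each DFA state has 5 outgoing transitions: 131072 * 5 = 655360

655360


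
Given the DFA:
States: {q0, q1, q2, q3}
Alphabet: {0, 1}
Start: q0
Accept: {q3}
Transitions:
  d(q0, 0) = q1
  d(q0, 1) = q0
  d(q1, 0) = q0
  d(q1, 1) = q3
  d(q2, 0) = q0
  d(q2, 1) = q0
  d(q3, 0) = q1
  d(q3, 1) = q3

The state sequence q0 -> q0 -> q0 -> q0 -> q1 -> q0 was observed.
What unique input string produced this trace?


Trace back each transition to find the symbol:
  q0 --[1]--> q0
  q0 --[1]--> q0
  q0 --[1]--> q0
  q0 --[0]--> q1
  q1 --[0]--> q0

"11100"


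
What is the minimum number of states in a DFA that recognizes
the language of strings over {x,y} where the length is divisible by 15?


States track (length) mod 15.
Need 15 states: one per remainder 0..14; accept = remainder 0.

15


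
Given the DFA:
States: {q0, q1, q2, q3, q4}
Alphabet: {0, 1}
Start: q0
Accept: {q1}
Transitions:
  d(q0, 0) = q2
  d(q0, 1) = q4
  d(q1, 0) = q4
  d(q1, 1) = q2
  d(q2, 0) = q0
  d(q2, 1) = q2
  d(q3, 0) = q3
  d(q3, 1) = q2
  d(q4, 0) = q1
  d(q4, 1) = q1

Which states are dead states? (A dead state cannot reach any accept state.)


Forward reachability from each state:
  q0 -> reaches accept state q1 (live)
  q1 -> reaches accept state q1 (live)
  q2 -> reaches accept state q1 (live)
  q3 -> reaches accept state q1 (live)
  q4 -> reaches accept state q1 (live)

None (all states can reach an accept state)


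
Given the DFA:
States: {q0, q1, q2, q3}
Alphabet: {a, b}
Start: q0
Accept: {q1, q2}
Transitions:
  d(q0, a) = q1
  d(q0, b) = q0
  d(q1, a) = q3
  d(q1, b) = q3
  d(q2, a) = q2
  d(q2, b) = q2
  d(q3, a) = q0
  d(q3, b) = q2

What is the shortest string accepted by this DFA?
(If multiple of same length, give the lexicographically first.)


BFS by string length (lex-first path to each state shown):
  len 0: q0<-""
  len 1: q0<-"b", q1<-"a"
Found accept state at length 1.

"a"


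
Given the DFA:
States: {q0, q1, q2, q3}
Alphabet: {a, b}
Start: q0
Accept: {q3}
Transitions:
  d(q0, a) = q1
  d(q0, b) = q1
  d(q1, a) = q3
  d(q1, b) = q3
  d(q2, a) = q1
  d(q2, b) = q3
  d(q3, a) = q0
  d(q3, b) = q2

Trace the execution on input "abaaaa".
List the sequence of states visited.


Input: abaaaa
d(q0, a) = q1
d(q1, b) = q3
d(q3, a) = q0
d(q0, a) = q1
d(q1, a) = q3
d(q3, a) = q0


q0 -> q1 -> q3 -> q0 -> q1 -> q3 -> q0


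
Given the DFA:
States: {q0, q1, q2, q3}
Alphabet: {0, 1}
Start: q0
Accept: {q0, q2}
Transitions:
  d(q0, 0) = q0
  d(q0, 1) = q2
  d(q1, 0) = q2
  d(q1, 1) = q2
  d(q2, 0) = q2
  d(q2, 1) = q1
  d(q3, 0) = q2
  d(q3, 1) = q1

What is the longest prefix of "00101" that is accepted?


Run the DFA, marking each prefix where the state is accepting:
  "" -> q0 [accept]
  "0" -> q0 [accept]
  "00" -> q0 [accept]
  "001" -> q2 [accept]
  "0010" -> q2 [accept]
  "00101" -> q1 [reject]

"0010"


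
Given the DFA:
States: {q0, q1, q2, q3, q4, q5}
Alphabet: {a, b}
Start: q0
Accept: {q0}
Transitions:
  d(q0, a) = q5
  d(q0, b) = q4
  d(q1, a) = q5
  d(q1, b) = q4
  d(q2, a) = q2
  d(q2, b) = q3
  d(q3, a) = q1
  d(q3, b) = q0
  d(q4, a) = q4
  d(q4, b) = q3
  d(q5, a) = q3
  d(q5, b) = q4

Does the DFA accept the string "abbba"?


Trace: q0 -> q5 -> q4 -> q3 -> q0 -> q5
Final state: q5
Accept states: {q0}

No, rejected (final state q5 is not an accept state)
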